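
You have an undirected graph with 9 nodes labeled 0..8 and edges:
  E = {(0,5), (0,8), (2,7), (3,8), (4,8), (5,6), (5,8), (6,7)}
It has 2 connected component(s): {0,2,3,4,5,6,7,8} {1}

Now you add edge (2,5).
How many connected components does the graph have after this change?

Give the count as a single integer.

Initial component count: 2
Add (2,5): endpoints already in same component. Count unchanged: 2.
New component count: 2

Answer: 2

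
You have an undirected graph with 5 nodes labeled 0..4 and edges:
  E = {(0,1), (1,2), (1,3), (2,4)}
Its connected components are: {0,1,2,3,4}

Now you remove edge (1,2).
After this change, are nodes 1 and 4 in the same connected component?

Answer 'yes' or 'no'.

Initial components: {0,1,2,3,4}
Removing edge (1,2): it was a bridge — component count 1 -> 2.
New components: {0,1,3} {2,4}
Are 1 and 4 in the same component? no

Answer: no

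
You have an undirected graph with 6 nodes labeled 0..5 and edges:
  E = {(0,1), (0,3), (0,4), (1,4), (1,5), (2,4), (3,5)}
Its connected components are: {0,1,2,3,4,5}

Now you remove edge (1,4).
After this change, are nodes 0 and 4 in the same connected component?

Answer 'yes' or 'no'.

Answer: yes

Derivation:
Initial components: {0,1,2,3,4,5}
Removing edge (1,4): not a bridge — component count unchanged at 1.
New components: {0,1,2,3,4,5}
Are 0 and 4 in the same component? yes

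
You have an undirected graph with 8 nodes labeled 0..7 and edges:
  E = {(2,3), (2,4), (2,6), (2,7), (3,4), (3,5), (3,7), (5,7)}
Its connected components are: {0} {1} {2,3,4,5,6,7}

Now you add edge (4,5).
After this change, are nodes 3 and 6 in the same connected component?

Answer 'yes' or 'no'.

Initial components: {0} {1} {2,3,4,5,6,7}
Adding edge (4,5): both already in same component {2,3,4,5,6,7}. No change.
New components: {0} {1} {2,3,4,5,6,7}
Are 3 and 6 in the same component? yes

Answer: yes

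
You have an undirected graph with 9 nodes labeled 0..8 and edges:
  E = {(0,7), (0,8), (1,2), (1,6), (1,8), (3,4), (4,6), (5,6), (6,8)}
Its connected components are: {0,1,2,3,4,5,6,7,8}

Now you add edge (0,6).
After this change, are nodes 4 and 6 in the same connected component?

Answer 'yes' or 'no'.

Answer: yes

Derivation:
Initial components: {0,1,2,3,4,5,6,7,8}
Adding edge (0,6): both already in same component {0,1,2,3,4,5,6,7,8}. No change.
New components: {0,1,2,3,4,5,6,7,8}
Are 4 and 6 in the same component? yes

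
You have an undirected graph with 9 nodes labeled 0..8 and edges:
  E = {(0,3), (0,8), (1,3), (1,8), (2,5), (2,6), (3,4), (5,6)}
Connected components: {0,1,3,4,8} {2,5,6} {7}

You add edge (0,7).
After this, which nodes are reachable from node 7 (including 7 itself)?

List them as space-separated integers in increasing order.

Answer: 0 1 3 4 7 8

Derivation:
Before: nodes reachable from 7: {7}
Adding (0,7): merges 7's component with another. Reachability grows.
After: nodes reachable from 7: {0,1,3,4,7,8}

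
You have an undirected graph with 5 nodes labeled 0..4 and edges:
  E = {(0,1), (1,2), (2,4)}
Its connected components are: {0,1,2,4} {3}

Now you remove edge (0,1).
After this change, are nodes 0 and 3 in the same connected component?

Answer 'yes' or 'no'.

Initial components: {0,1,2,4} {3}
Removing edge (0,1): it was a bridge — component count 2 -> 3.
New components: {0} {1,2,4} {3}
Are 0 and 3 in the same component? no

Answer: no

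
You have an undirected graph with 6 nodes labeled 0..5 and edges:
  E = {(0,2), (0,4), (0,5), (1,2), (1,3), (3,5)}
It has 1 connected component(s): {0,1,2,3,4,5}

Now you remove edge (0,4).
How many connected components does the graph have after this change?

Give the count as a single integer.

Answer: 2

Derivation:
Initial component count: 1
Remove (0,4): it was a bridge. Count increases: 1 -> 2.
  After removal, components: {0,1,2,3,5} {4}
New component count: 2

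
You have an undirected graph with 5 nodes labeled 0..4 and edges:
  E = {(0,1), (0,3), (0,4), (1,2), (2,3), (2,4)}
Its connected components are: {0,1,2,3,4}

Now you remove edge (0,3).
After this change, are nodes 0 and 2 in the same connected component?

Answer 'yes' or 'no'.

Answer: yes

Derivation:
Initial components: {0,1,2,3,4}
Removing edge (0,3): not a bridge — component count unchanged at 1.
New components: {0,1,2,3,4}
Are 0 and 2 in the same component? yes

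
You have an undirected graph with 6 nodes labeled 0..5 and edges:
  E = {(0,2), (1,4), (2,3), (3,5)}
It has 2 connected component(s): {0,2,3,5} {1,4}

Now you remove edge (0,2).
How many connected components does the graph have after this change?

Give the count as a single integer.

Initial component count: 2
Remove (0,2): it was a bridge. Count increases: 2 -> 3.
  After removal, components: {0} {1,4} {2,3,5}
New component count: 3

Answer: 3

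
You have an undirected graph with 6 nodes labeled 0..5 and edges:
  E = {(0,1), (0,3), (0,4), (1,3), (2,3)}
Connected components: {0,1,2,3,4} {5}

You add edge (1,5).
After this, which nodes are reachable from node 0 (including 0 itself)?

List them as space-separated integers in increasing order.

Answer: 0 1 2 3 4 5

Derivation:
Before: nodes reachable from 0: {0,1,2,3,4}
Adding (1,5): merges 0's component with another. Reachability grows.
After: nodes reachable from 0: {0,1,2,3,4,5}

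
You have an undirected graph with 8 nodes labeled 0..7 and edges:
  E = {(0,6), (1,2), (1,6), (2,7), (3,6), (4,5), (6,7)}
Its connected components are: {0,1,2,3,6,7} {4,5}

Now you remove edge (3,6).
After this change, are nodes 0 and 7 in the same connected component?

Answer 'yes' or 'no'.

Initial components: {0,1,2,3,6,7} {4,5}
Removing edge (3,6): it was a bridge — component count 2 -> 3.
New components: {0,1,2,6,7} {3} {4,5}
Are 0 and 7 in the same component? yes

Answer: yes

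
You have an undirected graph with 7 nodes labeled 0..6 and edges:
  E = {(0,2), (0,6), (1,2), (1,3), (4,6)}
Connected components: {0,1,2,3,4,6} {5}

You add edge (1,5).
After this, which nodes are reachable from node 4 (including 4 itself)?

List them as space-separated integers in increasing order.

Answer: 0 1 2 3 4 5 6

Derivation:
Before: nodes reachable from 4: {0,1,2,3,4,6}
Adding (1,5): merges 4's component with another. Reachability grows.
After: nodes reachable from 4: {0,1,2,3,4,5,6}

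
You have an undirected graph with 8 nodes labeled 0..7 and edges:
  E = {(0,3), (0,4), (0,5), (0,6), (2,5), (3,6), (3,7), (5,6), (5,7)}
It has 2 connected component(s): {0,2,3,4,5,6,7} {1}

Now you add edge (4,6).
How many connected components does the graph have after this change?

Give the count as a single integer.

Initial component count: 2
Add (4,6): endpoints already in same component. Count unchanged: 2.
New component count: 2

Answer: 2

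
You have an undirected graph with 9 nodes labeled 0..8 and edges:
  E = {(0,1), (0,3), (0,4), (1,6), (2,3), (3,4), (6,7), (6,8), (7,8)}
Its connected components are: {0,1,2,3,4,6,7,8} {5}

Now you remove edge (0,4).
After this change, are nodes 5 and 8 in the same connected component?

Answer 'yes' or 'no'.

Answer: no

Derivation:
Initial components: {0,1,2,3,4,6,7,8} {5}
Removing edge (0,4): not a bridge — component count unchanged at 2.
New components: {0,1,2,3,4,6,7,8} {5}
Are 5 and 8 in the same component? no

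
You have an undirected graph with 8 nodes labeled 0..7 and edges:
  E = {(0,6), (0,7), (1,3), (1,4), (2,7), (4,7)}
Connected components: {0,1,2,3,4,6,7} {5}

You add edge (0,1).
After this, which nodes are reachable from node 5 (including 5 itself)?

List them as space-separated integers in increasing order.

Answer: 5

Derivation:
Before: nodes reachable from 5: {5}
Adding (0,1): both endpoints already in same component. Reachability from 5 unchanged.
After: nodes reachable from 5: {5}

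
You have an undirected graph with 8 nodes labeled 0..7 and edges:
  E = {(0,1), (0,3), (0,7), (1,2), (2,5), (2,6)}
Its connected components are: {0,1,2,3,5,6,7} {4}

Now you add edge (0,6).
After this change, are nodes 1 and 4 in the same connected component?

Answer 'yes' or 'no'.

Initial components: {0,1,2,3,5,6,7} {4}
Adding edge (0,6): both already in same component {0,1,2,3,5,6,7}. No change.
New components: {0,1,2,3,5,6,7} {4}
Are 1 and 4 in the same component? no

Answer: no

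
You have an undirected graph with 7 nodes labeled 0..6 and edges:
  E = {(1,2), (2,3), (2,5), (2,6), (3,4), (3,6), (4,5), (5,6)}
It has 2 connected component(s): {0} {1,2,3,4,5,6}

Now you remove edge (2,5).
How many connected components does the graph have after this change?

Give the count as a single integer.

Initial component count: 2
Remove (2,5): not a bridge. Count unchanged: 2.
  After removal, components: {0} {1,2,3,4,5,6}
New component count: 2

Answer: 2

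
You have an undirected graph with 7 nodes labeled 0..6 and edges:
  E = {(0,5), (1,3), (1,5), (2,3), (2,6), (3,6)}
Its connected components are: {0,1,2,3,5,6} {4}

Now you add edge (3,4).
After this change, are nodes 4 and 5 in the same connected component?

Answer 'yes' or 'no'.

Answer: yes

Derivation:
Initial components: {0,1,2,3,5,6} {4}
Adding edge (3,4): merges {0,1,2,3,5,6} and {4}.
New components: {0,1,2,3,4,5,6}
Are 4 and 5 in the same component? yes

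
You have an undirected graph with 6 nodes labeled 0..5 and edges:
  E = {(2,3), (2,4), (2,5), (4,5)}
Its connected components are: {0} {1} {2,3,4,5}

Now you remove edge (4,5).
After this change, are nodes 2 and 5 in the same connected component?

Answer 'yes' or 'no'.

Answer: yes

Derivation:
Initial components: {0} {1} {2,3,4,5}
Removing edge (4,5): not a bridge — component count unchanged at 3.
New components: {0} {1} {2,3,4,5}
Are 2 and 5 in the same component? yes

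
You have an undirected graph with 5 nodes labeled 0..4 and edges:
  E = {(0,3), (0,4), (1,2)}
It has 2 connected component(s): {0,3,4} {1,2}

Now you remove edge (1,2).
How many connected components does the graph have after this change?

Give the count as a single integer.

Initial component count: 2
Remove (1,2): it was a bridge. Count increases: 2 -> 3.
  After removal, components: {0,3,4} {1} {2}
New component count: 3

Answer: 3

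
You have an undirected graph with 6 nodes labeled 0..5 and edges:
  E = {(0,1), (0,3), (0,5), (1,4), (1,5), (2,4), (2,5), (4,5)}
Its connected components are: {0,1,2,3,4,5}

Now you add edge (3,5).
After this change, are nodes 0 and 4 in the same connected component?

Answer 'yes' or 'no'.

Initial components: {0,1,2,3,4,5}
Adding edge (3,5): both already in same component {0,1,2,3,4,5}. No change.
New components: {0,1,2,3,4,5}
Are 0 and 4 in the same component? yes

Answer: yes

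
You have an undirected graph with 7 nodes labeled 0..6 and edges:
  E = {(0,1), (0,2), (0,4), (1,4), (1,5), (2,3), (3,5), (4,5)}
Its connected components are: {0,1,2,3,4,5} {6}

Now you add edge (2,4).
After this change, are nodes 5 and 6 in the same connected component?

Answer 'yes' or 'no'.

Initial components: {0,1,2,3,4,5} {6}
Adding edge (2,4): both already in same component {0,1,2,3,4,5}. No change.
New components: {0,1,2,3,4,5} {6}
Are 5 and 6 in the same component? no

Answer: no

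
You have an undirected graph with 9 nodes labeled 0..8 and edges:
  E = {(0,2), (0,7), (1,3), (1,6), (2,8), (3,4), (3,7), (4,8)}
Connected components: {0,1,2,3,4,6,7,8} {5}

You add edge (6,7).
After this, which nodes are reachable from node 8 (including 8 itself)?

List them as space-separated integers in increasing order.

Answer: 0 1 2 3 4 6 7 8

Derivation:
Before: nodes reachable from 8: {0,1,2,3,4,6,7,8}
Adding (6,7): both endpoints already in same component. Reachability from 8 unchanged.
After: nodes reachable from 8: {0,1,2,3,4,6,7,8}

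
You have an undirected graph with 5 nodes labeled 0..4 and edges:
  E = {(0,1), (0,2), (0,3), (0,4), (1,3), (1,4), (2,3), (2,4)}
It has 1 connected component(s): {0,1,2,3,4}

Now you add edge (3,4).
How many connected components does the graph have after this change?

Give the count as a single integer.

Initial component count: 1
Add (3,4): endpoints already in same component. Count unchanged: 1.
New component count: 1

Answer: 1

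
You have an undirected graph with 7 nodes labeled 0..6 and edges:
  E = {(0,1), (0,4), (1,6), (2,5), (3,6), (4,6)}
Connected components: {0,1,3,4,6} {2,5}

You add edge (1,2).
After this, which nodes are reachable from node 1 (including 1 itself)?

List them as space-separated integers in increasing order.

Answer: 0 1 2 3 4 5 6

Derivation:
Before: nodes reachable from 1: {0,1,3,4,6}
Adding (1,2): merges 1's component with another. Reachability grows.
After: nodes reachable from 1: {0,1,2,3,4,5,6}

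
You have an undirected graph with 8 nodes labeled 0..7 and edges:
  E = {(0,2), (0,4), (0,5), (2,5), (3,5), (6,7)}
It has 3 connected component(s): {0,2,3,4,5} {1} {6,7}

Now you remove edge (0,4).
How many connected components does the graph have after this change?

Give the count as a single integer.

Initial component count: 3
Remove (0,4): it was a bridge. Count increases: 3 -> 4.
  After removal, components: {0,2,3,5} {1} {4} {6,7}
New component count: 4

Answer: 4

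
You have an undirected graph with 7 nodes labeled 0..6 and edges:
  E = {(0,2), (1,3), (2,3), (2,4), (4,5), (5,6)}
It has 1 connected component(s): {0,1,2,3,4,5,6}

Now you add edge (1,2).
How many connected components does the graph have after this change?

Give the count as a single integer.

Initial component count: 1
Add (1,2): endpoints already in same component. Count unchanged: 1.
New component count: 1

Answer: 1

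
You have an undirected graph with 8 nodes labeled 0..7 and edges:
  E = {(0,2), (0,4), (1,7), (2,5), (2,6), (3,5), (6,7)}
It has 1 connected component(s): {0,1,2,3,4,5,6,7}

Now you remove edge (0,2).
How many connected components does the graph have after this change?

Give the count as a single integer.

Initial component count: 1
Remove (0,2): it was a bridge. Count increases: 1 -> 2.
  After removal, components: {0,4} {1,2,3,5,6,7}
New component count: 2

Answer: 2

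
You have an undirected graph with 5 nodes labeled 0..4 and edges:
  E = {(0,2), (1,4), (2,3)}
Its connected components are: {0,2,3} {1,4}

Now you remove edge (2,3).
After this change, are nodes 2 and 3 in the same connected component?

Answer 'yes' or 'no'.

Initial components: {0,2,3} {1,4}
Removing edge (2,3): it was a bridge — component count 2 -> 3.
New components: {0,2} {1,4} {3}
Are 2 and 3 in the same component? no

Answer: no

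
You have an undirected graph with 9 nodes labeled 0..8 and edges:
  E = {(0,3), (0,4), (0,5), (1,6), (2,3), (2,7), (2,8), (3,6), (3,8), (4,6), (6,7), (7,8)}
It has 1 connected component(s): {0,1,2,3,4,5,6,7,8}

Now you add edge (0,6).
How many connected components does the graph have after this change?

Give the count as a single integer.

Answer: 1

Derivation:
Initial component count: 1
Add (0,6): endpoints already in same component. Count unchanged: 1.
New component count: 1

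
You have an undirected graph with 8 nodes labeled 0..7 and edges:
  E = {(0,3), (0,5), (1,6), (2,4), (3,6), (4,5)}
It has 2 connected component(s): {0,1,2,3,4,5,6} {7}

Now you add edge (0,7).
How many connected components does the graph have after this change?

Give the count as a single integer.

Answer: 1

Derivation:
Initial component count: 2
Add (0,7): merges two components. Count decreases: 2 -> 1.
New component count: 1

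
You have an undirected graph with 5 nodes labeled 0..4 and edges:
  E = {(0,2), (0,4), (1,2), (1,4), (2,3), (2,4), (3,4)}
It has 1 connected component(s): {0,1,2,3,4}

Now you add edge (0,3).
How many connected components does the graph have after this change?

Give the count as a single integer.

Initial component count: 1
Add (0,3): endpoints already in same component. Count unchanged: 1.
New component count: 1

Answer: 1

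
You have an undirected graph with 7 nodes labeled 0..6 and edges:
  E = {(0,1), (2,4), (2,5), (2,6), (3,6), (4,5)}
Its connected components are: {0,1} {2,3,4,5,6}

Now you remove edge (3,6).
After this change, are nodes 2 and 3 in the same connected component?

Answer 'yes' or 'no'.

Answer: no

Derivation:
Initial components: {0,1} {2,3,4,5,6}
Removing edge (3,6): it was a bridge — component count 2 -> 3.
New components: {0,1} {2,4,5,6} {3}
Are 2 and 3 in the same component? no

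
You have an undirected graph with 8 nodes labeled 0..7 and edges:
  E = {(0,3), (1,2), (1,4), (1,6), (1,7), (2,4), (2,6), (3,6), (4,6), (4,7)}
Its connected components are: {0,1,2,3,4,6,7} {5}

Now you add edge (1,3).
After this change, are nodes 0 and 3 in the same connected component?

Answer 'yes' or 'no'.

Answer: yes

Derivation:
Initial components: {0,1,2,3,4,6,7} {5}
Adding edge (1,3): both already in same component {0,1,2,3,4,6,7}. No change.
New components: {0,1,2,3,4,6,7} {5}
Are 0 and 3 in the same component? yes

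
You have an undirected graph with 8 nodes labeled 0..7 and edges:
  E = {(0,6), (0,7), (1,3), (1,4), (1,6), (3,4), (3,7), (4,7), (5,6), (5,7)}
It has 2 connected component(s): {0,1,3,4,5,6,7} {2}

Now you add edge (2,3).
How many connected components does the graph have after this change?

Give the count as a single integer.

Initial component count: 2
Add (2,3): merges two components. Count decreases: 2 -> 1.
New component count: 1

Answer: 1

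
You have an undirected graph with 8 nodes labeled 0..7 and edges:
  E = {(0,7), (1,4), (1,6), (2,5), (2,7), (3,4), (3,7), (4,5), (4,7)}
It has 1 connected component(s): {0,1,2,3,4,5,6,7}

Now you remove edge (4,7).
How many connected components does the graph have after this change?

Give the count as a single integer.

Answer: 1

Derivation:
Initial component count: 1
Remove (4,7): not a bridge. Count unchanged: 1.
  After removal, components: {0,1,2,3,4,5,6,7}
New component count: 1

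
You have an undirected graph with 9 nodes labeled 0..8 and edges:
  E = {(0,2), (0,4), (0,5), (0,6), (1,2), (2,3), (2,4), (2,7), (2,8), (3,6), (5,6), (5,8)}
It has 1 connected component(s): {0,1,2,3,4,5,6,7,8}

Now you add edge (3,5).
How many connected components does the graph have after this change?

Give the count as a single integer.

Answer: 1

Derivation:
Initial component count: 1
Add (3,5): endpoints already in same component. Count unchanged: 1.
New component count: 1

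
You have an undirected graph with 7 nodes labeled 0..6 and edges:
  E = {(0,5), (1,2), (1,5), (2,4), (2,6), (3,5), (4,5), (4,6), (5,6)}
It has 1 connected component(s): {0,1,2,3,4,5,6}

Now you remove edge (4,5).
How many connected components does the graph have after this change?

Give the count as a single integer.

Initial component count: 1
Remove (4,5): not a bridge. Count unchanged: 1.
  After removal, components: {0,1,2,3,4,5,6}
New component count: 1

Answer: 1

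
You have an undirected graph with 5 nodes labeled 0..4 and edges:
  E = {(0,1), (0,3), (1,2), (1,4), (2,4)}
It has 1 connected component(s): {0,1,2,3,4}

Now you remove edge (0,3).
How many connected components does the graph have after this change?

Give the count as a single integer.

Initial component count: 1
Remove (0,3): it was a bridge. Count increases: 1 -> 2.
  After removal, components: {0,1,2,4} {3}
New component count: 2

Answer: 2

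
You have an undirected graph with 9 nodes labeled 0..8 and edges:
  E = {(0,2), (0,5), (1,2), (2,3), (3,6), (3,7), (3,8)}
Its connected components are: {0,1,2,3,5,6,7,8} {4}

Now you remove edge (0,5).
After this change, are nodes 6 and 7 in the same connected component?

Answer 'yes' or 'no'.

Initial components: {0,1,2,3,5,6,7,8} {4}
Removing edge (0,5): it was a bridge — component count 2 -> 3.
New components: {0,1,2,3,6,7,8} {4} {5}
Are 6 and 7 in the same component? yes

Answer: yes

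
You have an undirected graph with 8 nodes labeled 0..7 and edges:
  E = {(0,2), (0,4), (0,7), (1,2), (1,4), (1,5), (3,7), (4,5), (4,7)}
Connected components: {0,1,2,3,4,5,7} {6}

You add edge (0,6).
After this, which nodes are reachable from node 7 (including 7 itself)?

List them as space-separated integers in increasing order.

Before: nodes reachable from 7: {0,1,2,3,4,5,7}
Adding (0,6): merges 7's component with another. Reachability grows.
After: nodes reachable from 7: {0,1,2,3,4,5,6,7}

Answer: 0 1 2 3 4 5 6 7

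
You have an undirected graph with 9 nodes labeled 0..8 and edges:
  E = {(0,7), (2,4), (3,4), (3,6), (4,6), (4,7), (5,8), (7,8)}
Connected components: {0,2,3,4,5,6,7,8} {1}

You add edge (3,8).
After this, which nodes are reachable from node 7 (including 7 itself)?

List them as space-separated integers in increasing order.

Answer: 0 2 3 4 5 6 7 8

Derivation:
Before: nodes reachable from 7: {0,2,3,4,5,6,7,8}
Adding (3,8): both endpoints already in same component. Reachability from 7 unchanged.
After: nodes reachable from 7: {0,2,3,4,5,6,7,8}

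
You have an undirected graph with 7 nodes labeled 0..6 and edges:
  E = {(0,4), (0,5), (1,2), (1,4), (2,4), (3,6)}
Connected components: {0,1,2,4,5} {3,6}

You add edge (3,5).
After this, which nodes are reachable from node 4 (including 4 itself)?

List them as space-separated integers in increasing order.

Before: nodes reachable from 4: {0,1,2,4,5}
Adding (3,5): merges 4's component with another. Reachability grows.
After: nodes reachable from 4: {0,1,2,3,4,5,6}

Answer: 0 1 2 3 4 5 6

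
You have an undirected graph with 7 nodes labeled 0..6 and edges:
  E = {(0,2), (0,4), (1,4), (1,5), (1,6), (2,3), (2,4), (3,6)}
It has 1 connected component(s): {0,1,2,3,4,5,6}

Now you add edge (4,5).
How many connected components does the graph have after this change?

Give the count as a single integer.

Answer: 1

Derivation:
Initial component count: 1
Add (4,5): endpoints already in same component. Count unchanged: 1.
New component count: 1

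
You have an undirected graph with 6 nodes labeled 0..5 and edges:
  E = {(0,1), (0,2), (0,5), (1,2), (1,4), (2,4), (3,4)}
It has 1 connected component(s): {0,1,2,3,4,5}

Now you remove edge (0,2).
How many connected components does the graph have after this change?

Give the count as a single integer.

Answer: 1

Derivation:
Initial component count: 1
Remove (0,2): not a bridge. Count unchanged: 1.
  After removal, components: {0,1,2,3,4,5}
New component count: 1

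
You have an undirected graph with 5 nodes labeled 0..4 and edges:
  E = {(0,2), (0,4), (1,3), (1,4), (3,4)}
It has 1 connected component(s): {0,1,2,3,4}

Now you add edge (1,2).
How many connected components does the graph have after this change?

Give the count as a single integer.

Answer: 1

Derivation:
Initial component count: 1
Add (1,2): endpoints already in same component. Count unchanged: 1.
New component count: 1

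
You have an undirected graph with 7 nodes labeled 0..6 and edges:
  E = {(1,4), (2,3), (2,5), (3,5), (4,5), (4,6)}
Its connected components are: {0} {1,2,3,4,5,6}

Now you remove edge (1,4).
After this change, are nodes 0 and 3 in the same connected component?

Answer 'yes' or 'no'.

Initial components: {0} {1,2,3,4,5,6}
Removing edge (1,4): it was a bridge — component count 2 -> 3.
New components: {0} {1} {2,3,4,5,6}
Are 0 and 3 in the same component? no

Answer: no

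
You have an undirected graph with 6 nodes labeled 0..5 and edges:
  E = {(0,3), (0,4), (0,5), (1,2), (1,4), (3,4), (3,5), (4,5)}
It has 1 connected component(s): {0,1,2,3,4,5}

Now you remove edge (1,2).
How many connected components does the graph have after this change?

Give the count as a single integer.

Initial component count: 1
Remove (1,2): it was a bridge. Count increases: 1 -> 2.
  After removal, components: {0,1,3,4,5} {2}
New component count: 2

Answer: 2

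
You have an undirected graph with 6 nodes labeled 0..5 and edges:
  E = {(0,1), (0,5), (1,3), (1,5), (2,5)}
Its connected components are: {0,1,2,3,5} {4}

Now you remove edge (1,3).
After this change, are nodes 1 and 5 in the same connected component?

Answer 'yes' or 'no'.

Answer: yes

Derivation:
Initial components: {0,1,2,3,5} {4}
Removing edge (1,3): it was a bridge — component count 2 -> 3.
New components: {0,1,2,5} {3} {4}
Are 1 and 5 in the same component? yes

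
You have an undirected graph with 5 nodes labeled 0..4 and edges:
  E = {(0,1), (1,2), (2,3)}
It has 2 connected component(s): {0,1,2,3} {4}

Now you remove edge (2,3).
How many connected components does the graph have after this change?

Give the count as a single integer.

Answer: 3

Derivation:
Initial component count: 2
Remove (2,3): it was a bridge. Count increases: 2 -> 3.
  After removal, components: {0,1,2} {3} {4}
New component count: 3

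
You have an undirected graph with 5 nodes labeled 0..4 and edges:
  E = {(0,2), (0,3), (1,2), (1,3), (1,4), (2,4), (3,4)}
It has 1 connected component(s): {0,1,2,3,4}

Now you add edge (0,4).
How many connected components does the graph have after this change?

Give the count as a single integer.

Initial component count: 1
Add (0,4): endpoints already in same component. Count unchanged: 1.
New component count: 1

Answer: 1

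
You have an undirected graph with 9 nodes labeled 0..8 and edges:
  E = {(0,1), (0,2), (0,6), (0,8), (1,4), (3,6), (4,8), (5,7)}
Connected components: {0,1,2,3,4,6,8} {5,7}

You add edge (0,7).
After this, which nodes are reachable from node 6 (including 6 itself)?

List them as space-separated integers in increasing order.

Before: nodes reachable from 6: {0,1,2,3,4,6,8}
Adding (0,7): merges 6's component with another. Reachability grows.
After: nodes reachable from 6: {0,1,2,3,4,5,6,7,8}

Answer: 0 1 2 3 4 5 6 7 8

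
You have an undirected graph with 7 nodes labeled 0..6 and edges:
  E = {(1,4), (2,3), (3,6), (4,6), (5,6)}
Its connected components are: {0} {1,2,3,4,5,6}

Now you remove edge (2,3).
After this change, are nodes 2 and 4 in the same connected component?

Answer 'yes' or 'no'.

Initial components: {0} {1,2,3,4,5,6}
Removing edge (2,3): it was a bridge — component count 2 -> 3.
New components: {0} {1,3,4,5,6} {2}
Are 2 and 4 in the same component? no

Answer: no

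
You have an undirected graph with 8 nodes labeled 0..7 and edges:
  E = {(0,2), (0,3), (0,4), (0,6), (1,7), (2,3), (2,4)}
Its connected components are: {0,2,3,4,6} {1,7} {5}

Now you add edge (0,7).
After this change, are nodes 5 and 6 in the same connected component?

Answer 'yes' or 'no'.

Initial components: {0,2,3,4,6} {1,7} {5}
Adding edge (0,7): merges {0,2,3,4,6} and {1,7}.
New components: {0,1,2,3,4,6,7} {5}
Are 5 and 6 in the same component? no

Answer: no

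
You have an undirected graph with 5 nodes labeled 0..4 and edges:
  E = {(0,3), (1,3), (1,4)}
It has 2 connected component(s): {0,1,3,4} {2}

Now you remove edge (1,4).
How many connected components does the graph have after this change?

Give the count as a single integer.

Answer: 3

Derivation:
Initial component count: 2
Remove (1,4): it was a bridge. Count increases: 2 -> 3.
  After removal, components: {0,1,3} {2} {4}
New component count: 3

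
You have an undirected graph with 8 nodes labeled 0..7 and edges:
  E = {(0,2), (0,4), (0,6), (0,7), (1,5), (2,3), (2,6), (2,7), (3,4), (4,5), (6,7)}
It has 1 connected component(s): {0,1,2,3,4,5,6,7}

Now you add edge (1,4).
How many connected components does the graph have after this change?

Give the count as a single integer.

Initial component count: 1
Add (1,4): endpoints already in same component. Count unchanged: 1.
New component count: 1

Answer: 1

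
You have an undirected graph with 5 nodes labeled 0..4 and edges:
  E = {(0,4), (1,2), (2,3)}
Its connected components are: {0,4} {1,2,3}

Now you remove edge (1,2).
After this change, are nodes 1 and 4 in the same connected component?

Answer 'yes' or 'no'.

Answer: no

Derivation:
Initial components: {0,4} {1,2,3}
Removing edge (1,2): it was a bridge — component count 2 -> 3.
New components: {0,4} {1} {2,3}
Are 1 and 4 in the same component? no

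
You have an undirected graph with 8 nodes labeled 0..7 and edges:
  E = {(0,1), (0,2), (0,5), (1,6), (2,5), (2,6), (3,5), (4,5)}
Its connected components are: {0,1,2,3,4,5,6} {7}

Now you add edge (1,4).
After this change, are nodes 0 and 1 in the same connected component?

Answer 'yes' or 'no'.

Answer: yes

Derivation:
Initial components: {0,1,2,3,4,5,6} {7}
Adding edge (1,4): both already in same component {0,1,2,3,4,5,6}. No change.
New components: {0,1,2,3,4,5,6} {7}
Are 0 and 1 in the same component? yes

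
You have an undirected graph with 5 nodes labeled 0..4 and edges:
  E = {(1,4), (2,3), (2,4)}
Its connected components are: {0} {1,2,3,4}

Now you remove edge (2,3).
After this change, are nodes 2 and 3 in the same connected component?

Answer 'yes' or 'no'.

Initial components: {0} {1,2,3,4}
Removing edge (2,3): it was a bridge — component count 2 -> 3.
New components: {0} {1,2,4} {3}
Are 2 and 3 in the same component? no

Answer: no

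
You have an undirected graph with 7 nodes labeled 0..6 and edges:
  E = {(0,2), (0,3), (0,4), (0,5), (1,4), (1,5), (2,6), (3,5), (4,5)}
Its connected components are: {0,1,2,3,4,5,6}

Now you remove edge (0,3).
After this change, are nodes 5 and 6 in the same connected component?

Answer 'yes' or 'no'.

Answer: yes

Derivation:
Initial components: {0,1,2,3,4,5,6}
Removing edge (0,3): not a bridge — component count unchanged at 1.
New components: {0,1,2,3,4,5,6}
Are 5 and 6 in the same component? yes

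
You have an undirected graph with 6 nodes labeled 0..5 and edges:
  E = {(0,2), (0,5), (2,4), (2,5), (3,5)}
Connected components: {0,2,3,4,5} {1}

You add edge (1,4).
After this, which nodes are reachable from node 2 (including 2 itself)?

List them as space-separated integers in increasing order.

Before: nodes reachable from 2: {0,2,3,4,5}
Adding (1,4): merges 2's component with another. Reachability grows.
After: nodes reachable from 2: {0,1,2,3,4,5}

Answer: 0 1 2 3 4 5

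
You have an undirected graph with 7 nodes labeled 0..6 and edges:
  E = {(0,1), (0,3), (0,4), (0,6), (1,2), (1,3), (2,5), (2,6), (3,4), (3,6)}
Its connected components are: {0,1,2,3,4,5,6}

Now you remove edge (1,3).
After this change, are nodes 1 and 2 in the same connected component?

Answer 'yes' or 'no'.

Initial components: {0,1,2,3,4,5,6}
Removing edge (1,3): not a bridge — component count unchanged at 1.
New components: {0,1,2,3,4,5,6}
Are 1 and 2 in the same component? yes

Answer: yes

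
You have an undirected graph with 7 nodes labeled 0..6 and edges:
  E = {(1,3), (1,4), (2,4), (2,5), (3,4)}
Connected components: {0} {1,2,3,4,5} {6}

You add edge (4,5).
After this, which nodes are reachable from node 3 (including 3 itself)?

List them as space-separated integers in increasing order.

Answer: 1 2 3 4 5

Derivation:
Before: nodes reachable from 3: {1,2,3,4,5}
Adding (4,5): both endpoints already in same component. Reachability from 3 unchanged.
After: nodes reachable from 3: {1,2,3,4,5}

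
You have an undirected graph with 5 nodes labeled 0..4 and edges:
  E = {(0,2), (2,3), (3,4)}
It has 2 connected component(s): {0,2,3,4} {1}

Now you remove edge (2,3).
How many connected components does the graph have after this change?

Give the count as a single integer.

Initial component count: 2
Remove (2,3): it was a bridge. Count increases: 2 -> 3.
  After removal, components: {0,2} {1} {3,4}
New component count: 3

Answer: 3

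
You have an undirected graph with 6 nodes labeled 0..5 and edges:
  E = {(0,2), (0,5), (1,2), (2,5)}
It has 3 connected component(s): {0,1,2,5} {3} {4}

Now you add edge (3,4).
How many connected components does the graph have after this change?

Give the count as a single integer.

Answer: 2

Derivation:
Initial component count: 3
Add (3,4): merges two components. Count decreases: 3 -> 2.
New component count: 2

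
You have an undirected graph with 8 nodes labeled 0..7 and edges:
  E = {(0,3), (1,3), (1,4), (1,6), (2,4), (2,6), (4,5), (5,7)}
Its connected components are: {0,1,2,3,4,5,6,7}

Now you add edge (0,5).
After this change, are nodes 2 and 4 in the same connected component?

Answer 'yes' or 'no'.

Answer: yes

Derivation:
Initial components: {0,1,2,3,4,5,6,7}
Adding edge (0,5): both already in same component {0,1,2,3,4,5,6,7}. No change.
New components: {0,1,2,3,4,5,6,7}
Are 2 and 4 in the same component? yes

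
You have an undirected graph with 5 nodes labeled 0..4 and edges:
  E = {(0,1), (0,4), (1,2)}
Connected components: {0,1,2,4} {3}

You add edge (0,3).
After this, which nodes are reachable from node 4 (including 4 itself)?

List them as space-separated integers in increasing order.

Before: nodes reachable from 4: {0,1,2,4}
Adding (0,3): merges 4's component with another. Reachability grows.
After: nodes reachable from 4: {0,1,2,3,4}

Answer: 0 1 2 3 4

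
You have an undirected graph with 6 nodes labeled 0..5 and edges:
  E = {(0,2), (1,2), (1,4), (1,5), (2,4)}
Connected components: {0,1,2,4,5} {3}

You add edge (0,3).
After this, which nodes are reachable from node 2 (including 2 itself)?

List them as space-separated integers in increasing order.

Before: nodes reachable from 2: {0,1,2,4,5}
Adding (0,3): merges 2's component with another. Reachability grows.
After: nodes reachable from 2: {0,1,2,3,4,5}

Answer: 0 1 2 3 4 5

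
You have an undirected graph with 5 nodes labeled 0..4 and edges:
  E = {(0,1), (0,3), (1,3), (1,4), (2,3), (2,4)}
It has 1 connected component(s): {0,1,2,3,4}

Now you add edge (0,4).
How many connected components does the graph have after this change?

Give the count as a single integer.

Initial component count: 1
Add (0,4): endpoints already in same component. Count unchanged: 1.
New component count: 1

Answer: 1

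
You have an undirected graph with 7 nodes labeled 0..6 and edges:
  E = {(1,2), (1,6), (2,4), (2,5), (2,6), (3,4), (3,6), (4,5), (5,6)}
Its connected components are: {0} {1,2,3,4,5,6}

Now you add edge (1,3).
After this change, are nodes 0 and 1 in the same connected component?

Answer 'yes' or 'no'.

Initial components: {0} {1,2,3,4,5,6}
Adding edge (1,3): both already in same component {1,2,3,4,5,6}. No change.
New components: {0} {1,2,3,4,5,6}
Are 0 and 1 in the same component? no

Answer: no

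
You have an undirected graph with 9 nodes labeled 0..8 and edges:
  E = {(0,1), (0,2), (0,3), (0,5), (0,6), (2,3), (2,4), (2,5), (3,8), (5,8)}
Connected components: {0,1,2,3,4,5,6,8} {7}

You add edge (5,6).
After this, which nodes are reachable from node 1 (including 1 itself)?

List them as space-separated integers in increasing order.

Before: nodes reachable from 1: {0,1,2,3,4,5,6,8}
Adding (5,6): both endpoints already in same component. Reachability from 1 unchanged.
After: nodes reachable from 1: {0,1,2,3,4,5,6,8}

Answer: 0 1 2 3 4 5 6 8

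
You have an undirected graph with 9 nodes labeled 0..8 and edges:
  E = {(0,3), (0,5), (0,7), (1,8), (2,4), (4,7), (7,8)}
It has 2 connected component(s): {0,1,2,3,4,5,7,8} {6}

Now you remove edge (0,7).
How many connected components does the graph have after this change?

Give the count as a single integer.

Answer: 3

Derivation:
Initial component count: 2
Remove (0,7): it was a bridge. Count increases: 2 -> 3.
  After removal, components: {0,3,5} {1,2,4,7,8} {6}
New component count: 3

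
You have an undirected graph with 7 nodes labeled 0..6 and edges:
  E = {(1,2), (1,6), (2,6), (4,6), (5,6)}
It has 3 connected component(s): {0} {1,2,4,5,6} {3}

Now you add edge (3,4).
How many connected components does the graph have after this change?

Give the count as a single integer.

Answer: 2

Derivation:
Initial component count: 3
Add (3,4): merges two components. Count decreases: 3 -> 2.
New component count: 2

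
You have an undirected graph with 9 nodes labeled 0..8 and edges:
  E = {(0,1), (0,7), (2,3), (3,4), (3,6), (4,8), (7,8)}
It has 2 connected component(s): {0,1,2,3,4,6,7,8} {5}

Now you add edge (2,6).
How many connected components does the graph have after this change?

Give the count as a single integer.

Answer: 2

Derivation:
Initial component count: 2
Add (2,6): endpoints already in same component. Count unchanged: 2.
New component count: 2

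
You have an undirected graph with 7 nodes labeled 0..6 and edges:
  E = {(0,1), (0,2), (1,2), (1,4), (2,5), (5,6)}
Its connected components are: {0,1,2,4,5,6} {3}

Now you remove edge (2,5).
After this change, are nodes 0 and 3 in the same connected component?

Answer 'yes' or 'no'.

Initial components: {0,1,2,4,5,6} {3}
Removing edge (2,5): it was a bridge — component count 2 -> 3.
New components: {0,1,2,4} {3} {5,6}
Are 0 and 3 in the same component? no

Answer: no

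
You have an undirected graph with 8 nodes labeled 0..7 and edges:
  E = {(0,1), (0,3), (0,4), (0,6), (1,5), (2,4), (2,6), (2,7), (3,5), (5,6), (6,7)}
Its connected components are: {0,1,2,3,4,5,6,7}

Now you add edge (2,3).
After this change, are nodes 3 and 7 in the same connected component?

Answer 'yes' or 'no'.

Initial components: {0,1,2,3,4,5,6,7}
Adding edge (2,3): both already in same component {0,1,2,3,4,5,6,7}. No change.
New components: {0,1,2,3,4,5,6,7}
Are 3 and 7 in the same component? yes

Answer: yes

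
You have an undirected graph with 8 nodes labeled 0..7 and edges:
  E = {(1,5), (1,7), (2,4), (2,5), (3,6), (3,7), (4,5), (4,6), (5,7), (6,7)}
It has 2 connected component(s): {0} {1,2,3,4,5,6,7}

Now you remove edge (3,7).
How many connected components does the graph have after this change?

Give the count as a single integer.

Answer: 2

Derivation:
Initial component count: 2
Remove (3,7): not a bridge. Count unchanged: 2.
  After removal, components: {0} {1,2,3,4,5,6,7}
New component count: 2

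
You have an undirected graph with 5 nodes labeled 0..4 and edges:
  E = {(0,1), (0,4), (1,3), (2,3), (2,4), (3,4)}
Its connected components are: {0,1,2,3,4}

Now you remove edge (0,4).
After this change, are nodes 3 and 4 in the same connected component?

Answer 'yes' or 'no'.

Answer: yes

Derivation:
Initial components: {0,1,2,3,4}
Removing edge (0,4): not a bridge — component count unchanged at 1.
New components: {0,1,2,3,4}
Are 3 and 4 in the same component? yes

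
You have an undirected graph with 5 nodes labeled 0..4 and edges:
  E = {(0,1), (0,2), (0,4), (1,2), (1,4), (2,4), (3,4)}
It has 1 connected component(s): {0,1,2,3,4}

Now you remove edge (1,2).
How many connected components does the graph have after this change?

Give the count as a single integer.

Answer: 1

Derivation:
Initial component count: 1
Remove (1,2): not a bridge. Count unchanged: 1.
  After removal, components: {0,1,2,3,4}
New component count: 1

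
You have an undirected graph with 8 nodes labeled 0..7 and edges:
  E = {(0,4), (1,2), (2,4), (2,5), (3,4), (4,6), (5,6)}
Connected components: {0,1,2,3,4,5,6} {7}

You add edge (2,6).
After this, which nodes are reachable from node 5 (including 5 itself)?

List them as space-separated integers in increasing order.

Before: nodes reachable from 5: {0,1,2,3,4,5,6}
Adding (2,6): both endpoints already in same component. Reachability from 5 unchanged.
After: nodes reachable from 5: {0,1,2,3,4,5,6}

Answer: 0 1 2 3 4 5 6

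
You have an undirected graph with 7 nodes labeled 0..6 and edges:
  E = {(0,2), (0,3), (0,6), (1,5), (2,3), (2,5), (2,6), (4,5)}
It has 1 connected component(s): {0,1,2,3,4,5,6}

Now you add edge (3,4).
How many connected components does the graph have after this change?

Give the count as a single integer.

Initial component count: 1
Add (3,4): endpoints already in same component. Count unchanged: 1.
New component count: 1

Answer: 1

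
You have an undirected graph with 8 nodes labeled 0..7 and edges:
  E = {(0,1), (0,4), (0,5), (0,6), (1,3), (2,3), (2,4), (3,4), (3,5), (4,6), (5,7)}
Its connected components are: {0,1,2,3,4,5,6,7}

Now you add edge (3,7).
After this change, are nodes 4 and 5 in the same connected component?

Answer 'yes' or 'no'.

Initial components: {0,1,2,3,4,5,6,7}
Adding edge (3,7): both already in same component {0,1,2,3,4,5,6,7}. No change.
New components: {0,1,2,3,4,5,6,7}
Are 4 and 5 in the same component? yes

Answer: yes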